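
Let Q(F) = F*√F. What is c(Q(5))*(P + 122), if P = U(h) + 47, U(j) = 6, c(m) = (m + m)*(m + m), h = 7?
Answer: 87500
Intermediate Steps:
Q(F) = F^(3/2)
c(m) = 4*m² (c(m) = (2*m)*(2*m) = 4*m²)
P = 53 (P = 6 + 47 = 53)
c(Q(5))*(P + 122) = (4*(5^(3/2))²)*(53 + 122) = (4*(5*√5)²)*175 = (4*125)*175 = 500*175 = 87500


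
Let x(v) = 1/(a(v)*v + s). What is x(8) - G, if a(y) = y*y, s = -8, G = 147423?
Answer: -74301191/504 ≈ -1.4742e+5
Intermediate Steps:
a(y) = y**2
x(v) = 1/(-8 + v**3) (x(v) = 1/(v**2*v - 8) = 1/(v**3 - 8) = 1/(-8 + v**3))
x(8) - G = 1/(-8 + 8**3) - 1*147423 = 1/(-8 + 512) - 147423 = 1/504 - 147423 = -74301191/504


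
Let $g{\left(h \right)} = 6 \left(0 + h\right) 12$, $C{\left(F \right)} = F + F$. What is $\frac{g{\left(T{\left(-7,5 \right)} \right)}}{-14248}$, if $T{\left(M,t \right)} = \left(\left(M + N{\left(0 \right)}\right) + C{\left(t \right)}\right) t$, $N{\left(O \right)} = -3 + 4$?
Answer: $- \frac{180}{1781} \approx -0.10107$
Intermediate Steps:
$C{\left(F \right)} = 2 F$
$N{\left(O \right)} = 1$
$T{\left(M,t \right)} = t \left(1 + M + 2 t\right)$ ($T{\left(M,t \right)} = \left(\left(M + 1\right) + 2 t\right) t = \left(\left(1 + M\right) + 2 t\right) t = \left(1 + M + 2 t\right) t = t \left(1 + M + 2 t\right)$)
$g{\left(h \right)} = 72 h$ ($g{\left(h \right)} = 6 h 12 = 72 h$)
$\frac{g{\left(T{\left(-7,5 \right)} \right)}}{-14248} = \frac{72 \cdot 5 \left(1 - 7 + 2 \cdot 5\right)}{-14248} = 72 \cdot 5 \left(1 - 7 + 10\right) \left(- \frac{1}{14248}\right) = 72 \cdot 5 \cdot 4 \left(- \frac{1}{14248}\right) = 72 \cdot 20 \left(- \frac{1}{14248}\right) = 1440 \left(- \frac{1}{14248}\right) = - \frac{180}{1781}$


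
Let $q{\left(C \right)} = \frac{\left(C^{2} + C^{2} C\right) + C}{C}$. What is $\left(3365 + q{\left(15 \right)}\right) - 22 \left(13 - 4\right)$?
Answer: $3408$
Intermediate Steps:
$q{\left(C \right)} = \frac{C + C^{2} + C^{3}}{C}$ ($q{\left(C \right)} = \frac{\left(C^{2} + C^{3}\right) + C}{C} = \frac{C + C^{2} + C^{3}}{C}$)
$\left(3365 + q{\left(15 \right)}\right) - 22 \left(13 - 4\right) = \left(3365 + \left(1 + 15 + 15^{2}\right)\right) - 22 \left(13 - 4\right) = \left(3365 + \left(1 + 15 + 225\right)\right) - 198 = \left(3365 + 241\right) - 198 = 3606 - 198 = 3408$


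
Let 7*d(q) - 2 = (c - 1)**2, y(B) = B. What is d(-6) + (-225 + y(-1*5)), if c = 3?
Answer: -1604/7 ≈ -229.14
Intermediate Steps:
d(q) = 6/7 (d(q) = 2/7 + (3 - 1)**2/7 = 2/7 + (1/7)*2**2 = 2/7 + (1/7)*4 = 2/7 + 4/7 = 6/7)
d(-6) + (-225 + y(-1*5)) = 6/7 + (-225 - 1*5) = 6/7 + (-225 - 5) = 6/7 - 230 = -1604/7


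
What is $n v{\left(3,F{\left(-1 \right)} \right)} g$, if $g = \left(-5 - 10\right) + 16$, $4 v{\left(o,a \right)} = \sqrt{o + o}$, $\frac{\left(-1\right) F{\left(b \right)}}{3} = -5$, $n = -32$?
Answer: $- 8 \sqrt{6} \approx -19.596$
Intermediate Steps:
$F{\left(b \right)} = 15$ ($F{\left(b \right)} = \left(-3\right) \left(-5\right) = 15$)
$v{\left(o,a \right)} = \frac{\sqrt{2} \sqrt{o}}{4}$ ($v{\left(o,a \right)} = \frac{\sqrt{o + o}}{4} = \frac{\sqrt{2 o}}{4} = \frac{\sqrt{2} \sqrt{o}}{4}$)
$g = 1$ ($g = -15 + 16 = 1$)
$n v{\left(3,F{\left(-1 \right)} \right)} g = - 32 \frac{\sqrt{2} \sqrt{3}}{4} \cdot 1 = - 32 \frac{\sqrt{6}}{4} \cdot 1 = - 8 \sqrt{6} \cdot 1 = - 8 \sqrt{6}$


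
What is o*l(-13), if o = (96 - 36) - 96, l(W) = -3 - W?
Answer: -360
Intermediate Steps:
o = -36 (o = 60 - 96 = -36)
o*l(-13) = -36*(-3 - 1*(-13)) = -36*(-3 + 13) = -36*10 = -360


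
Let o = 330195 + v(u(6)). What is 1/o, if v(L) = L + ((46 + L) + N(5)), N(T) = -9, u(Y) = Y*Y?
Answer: 1/330304 ≈ 3.0275e-6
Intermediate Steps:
u(Y) = Y²
v(L) = 37 + 2*L (v(L) = L + ((46 + L) - 9) = L + (37 + L) = 37 + 2*L)
o = 330304 (o = 330195 + (37 + 2*6²) = 330195 + (37 + 2*36) = 330195 + (37 + 72) = 330195 + 109 = 330304)
1/o = 1/330304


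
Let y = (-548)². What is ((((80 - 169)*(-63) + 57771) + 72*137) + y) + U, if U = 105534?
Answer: 479080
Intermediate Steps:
y = 300304
((((80 - 169)*(-63) + 57771) + 72*137) + y) + U = ((((80 - 169)*(-63) + 57771) + 72*137) + 300304) + 105534 = (((-89*(-63) + 57771) + 9864) + 300304) + 105534 = (((5607 + 57771) + 9864) + 300304) + 105534 = ((63378 + 9864) + 300304) + 105534 = (73242 + 300304) + 105534 = 373546 + 105534 = 479080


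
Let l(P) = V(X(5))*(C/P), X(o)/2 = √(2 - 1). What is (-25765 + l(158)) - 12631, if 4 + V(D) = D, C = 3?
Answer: -3033287/79 ≈ -38396.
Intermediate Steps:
X(o) = 2 (X(o) = 2*√(2 - 1) = 2*√1 = 2*1 = 2)
V(D) = -4 + D
l(P) = -6/P (l(P) = (-4 + 2)*(3/P) = -6/P)
(-25765 + l(158)) - 12631 = (-25765 - 6/158) - 12631 = (-25765 - 6*1/158) - 12631 = (-25765 - 3/79) - 12631 = -2035438/79 - 12631 = -3033287/79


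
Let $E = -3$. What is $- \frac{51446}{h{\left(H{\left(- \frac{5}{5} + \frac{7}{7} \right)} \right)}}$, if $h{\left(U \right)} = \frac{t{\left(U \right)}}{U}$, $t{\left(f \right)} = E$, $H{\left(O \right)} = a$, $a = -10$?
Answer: $- \frac{514460}{3} \approx -1.7149 \cdot 10^{5}$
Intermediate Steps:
$H{\left(O \right)} = -10$
$t{\left(f \right)} = -3$
$h{\left(U \right)} = - \frac{3}{U}$
$- \frac{51446}{h{\left(H{\left(- \frac{5}{5} + \frac{7}{7} \right)} \right)}} = - \frac{51446}{\left(-3\right) \frac{1}{-10}} = - \frac{51446}{\left(-3\right) \left(- \frac{1}{10}\right)} = - \frac{51446}{\frac{3}{10}} = \left(-51446\right) \frac{10}{3} = - \frac{514460}{3}$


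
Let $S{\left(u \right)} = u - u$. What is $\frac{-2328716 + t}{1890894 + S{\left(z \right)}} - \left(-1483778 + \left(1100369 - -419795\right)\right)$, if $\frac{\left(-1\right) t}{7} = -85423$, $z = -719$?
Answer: $- \frac{68803799839}{1890894} \approx -36387.0$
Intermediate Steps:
$t = 597961$ ($t = \left(-7\right) \left(-85423\right) = 597961$)
$S{\left(u \right)} = 0$
$\frac{-2328716 + t}{1890894 + S{\left(z \right)}} - \left(-1483778 + \left(1100369 - -419795\right)\right) = \frac{-2328716 + 597961}{1890894 + 0} - \left(-1483778 + \left(1100369 - -419795\right)\right) = - \frac{1730755}{1890894} - \left(-1483778 + \left(1100369 + 419795\right)\right) = \left(-1730755\right) \frac{1}{1890894} - \left(-1483778 + 1520164\right) = - \frac{1730755}{1890894} - 36386 = - \frac{68803799839}{1890894}$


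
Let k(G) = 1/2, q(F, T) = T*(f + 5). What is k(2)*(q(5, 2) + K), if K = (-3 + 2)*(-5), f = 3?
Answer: 21/2 ≈ 10.500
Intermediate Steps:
q(F, T) = 8*T (q(F, T) = T*(3 + 5) = T*8 = 8*T)
K = 5 (K = -1*(-5) = 5)
k(G) = 1/2
k(2)*(q(5, 2) + K) = (8*2 + 5)/2 = (16 + 5)/2 = (1/2)*21 = 21/2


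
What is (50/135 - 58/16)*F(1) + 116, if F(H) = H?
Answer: 24353/216 ≈ 112.75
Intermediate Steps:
(50/135 - 58/16)*F(1) + 116 = (50/135 - 58/16)*1 + 116 = (50*(1/135) - 58*1/16)*1 + 116 = (10/27 - 29/8)*1 + 116 = -703/216*1 + 116 = -703/216 + 116 = 24353/216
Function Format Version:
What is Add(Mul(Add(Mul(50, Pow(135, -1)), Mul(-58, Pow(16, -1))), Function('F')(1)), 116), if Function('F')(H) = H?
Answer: Rational(24353, 216) ≈ 112.75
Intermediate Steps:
Add(Mul(Add(Mul(50, Pow(135, -1)), Mul(-58, Pow(16, -1))), Function('F')(1)), 116) = Add(Mul(Add(Mul(50, Pow(135, -1)), Mul(-58, Pow(16, -1))), 1), 116) = Add(Mul(Add(Mul(50, Rational(1, 135)), Mul(-58, Rational(1, 16))), 1), 116) = Add(Mul(Add(Rational(10, 27), Rational(-29, 8)), 1), 116) = Add(Mul(Rational(-703, 216), 1), 116) = Add(Rational(-703, 216), 116) = Rational(24353, 216)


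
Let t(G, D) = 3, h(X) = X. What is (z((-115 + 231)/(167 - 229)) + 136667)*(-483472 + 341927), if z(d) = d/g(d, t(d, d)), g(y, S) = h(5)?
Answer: -599678804043/31 ≈ -1.9344e+10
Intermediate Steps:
g(y, S) = 5
z(d) = d/5
(z((-115 + 231)/(167 - 229)) + 136667)*(-483472 + 341927) = (((-115 + 231)/(167 - 229))/5 + 136667)*(-483472 + 341927) = ((116/(-62))/5 + 136667)*(-141545) = ((116*(-1/62))/5 + 136667)*(-141545) = ((⅕)*(-58/31) + 136667)*(-141545) = (-58/155 + 136667)*(-141545) = (21183327/155)*(-141545) = -599678804043/31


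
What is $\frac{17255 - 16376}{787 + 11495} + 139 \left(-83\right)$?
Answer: $- \frac{47232185}{4094} \approx -11537.0$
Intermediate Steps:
$\frac{17255 - 16376}{787 + 11495} + 139 \left(-83\right) = \frac{879}{12282} - 11537 = 879 \cdot \frac{1}{12282} - 11537 = \frac{293}{4094} - 11537 = - \frac{47232185}{4094}$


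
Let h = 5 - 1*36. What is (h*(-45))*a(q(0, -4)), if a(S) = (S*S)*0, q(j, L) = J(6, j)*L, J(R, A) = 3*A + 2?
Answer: 0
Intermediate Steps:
h = -31 (h = 5 - 36 = -31)
J(R, A) = 2 + 3*A
q(j, L) = L*(2 + 3*j) (q(j, L) = (2 + 3*j)*L = L*(2 + 3*j))
a(S) = 0 (a(S) = S²*0 = 0)
(h*(-45))*a(q(0, -4)) = -31*(-45)*0 = 1395*0 = 0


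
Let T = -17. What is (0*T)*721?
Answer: 0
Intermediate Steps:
(0*T)*721 = (0*(-17))*721 = 0*721 = 0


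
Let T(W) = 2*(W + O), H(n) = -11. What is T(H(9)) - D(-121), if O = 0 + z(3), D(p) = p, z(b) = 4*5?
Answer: 139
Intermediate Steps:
z(b) = 20
O = 20 (O = 0 + 20 = 20)
T(W) = 40 + 2*W (T(W) = 2*(W + 20) = 2*(20 + W) = 40 + 2*W)
T(H(9)) - D(-121) = (40 + 2*(-11)) - 1*(-121) = (40 - 22) + 121 = 18 + 121 = 139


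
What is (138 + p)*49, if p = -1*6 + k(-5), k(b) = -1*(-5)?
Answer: 6713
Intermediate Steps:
k(b) = 5
p = -1 (p = -1*6 + 5 = -6 + 5 = -1)
(138 + p)*49 = (138 - 1)*49 = 137*49 = 6713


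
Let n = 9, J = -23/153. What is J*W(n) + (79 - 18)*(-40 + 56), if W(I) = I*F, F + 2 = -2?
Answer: 16684/17 ≈ 981.41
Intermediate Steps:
J = -23/153 (J = -23*1/153 = -23/153 ≈ -0.15033)
F = -4 (F = -2 - 2 = -4)
W(I) = -4*I (W(I) = I*(-4) = -4*I)
J*W(n) + (79 - 18)*(-40 + 56) = -(-92)*9/153 + (79 - 18)*(-40 + 56) = -23/153*(-36) + 61*16 = 92/17 + 976 = 16684/17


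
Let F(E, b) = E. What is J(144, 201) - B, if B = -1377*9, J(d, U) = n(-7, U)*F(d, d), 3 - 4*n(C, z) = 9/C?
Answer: 87831/7 ≈ 12547.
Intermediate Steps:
n(C, z) = ¾ - 9/(4*C)
J(d, U) = 15*d/14 (J(d, U) = ((¾)*(-3 - 7)/(-7))*d = ((¾)*(-⅐)*(-10))*d = 15*d/14)
B = -12393
J(144, 201) - B = (15/14)*144 - 1*(-12393) = 1080/7 + 12393 = 87831/7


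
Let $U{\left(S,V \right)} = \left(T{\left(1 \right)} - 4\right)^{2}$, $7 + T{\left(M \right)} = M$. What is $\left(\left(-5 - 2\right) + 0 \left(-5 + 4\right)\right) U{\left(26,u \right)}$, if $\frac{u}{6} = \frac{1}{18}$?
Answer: $-700$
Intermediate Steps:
$T{\left(M \right)} = -7 + M$
$u = \frac{1}{3}$ ($u = \frac{6}{18} = 6 \cdot \frac{1}{18} = \frac{1}{3} \approx 0.33333$)
$U{\left(S,V \right)} = 100$ ($U{\left(S,V \right)} = \left(\left(-7 + 1\right) - 4\right)^{2} = \left(-6 - 4\right)^{2} = \left(-10\right)^{2} = 100$)
$\left(\left(-5 - 2\right) + 0 \left(-5 + 4\right)\right) U{\left(26,u \right)} = \left(\left(-5 - 2\right) + 0 \left(-5 + 4\right)\right) 100 = \left(\left(-5 - 2\right) + 0 \left(-1\right)\right) 100 = \left(-7 + 0\right) 100 = \left(-7\right) 100 = -700$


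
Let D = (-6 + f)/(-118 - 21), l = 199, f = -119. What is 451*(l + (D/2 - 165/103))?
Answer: 2554992121/28634 ≈ 89229.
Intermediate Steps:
D = 125/139 (D = (-6 - 119)/(-118 - 21) = -125/(-139) = -125*(-1/139) = 125/139 ≈ 0.89928)
451*(l + (D/2 - 165/103)) = 451*(199 + ((125/139)/2 - 165/103)) = 451*(199 + ((125/139)*(½) - 165*1/103)) = 451*(199 + (125/278 - 165/103)) = 451*(199 - 32995/28634) = 451*(5665171/28634) = 2554992121/28634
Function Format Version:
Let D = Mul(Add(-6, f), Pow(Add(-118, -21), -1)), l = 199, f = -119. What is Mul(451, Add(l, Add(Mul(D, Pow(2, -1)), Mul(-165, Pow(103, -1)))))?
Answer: Rational(2554992121, 28634) ≈ 89229.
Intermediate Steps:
D = Rational(125, 139) (D = Mul(Add(-6, -119), Pow(Add(-118, -21), -1)) = Mul(-125, Pow(-139, -1)) = Mul(-125, Rational(-1, 139)) = Rational(125, 139) ≈ 0.89928)
Mul(451, Add(l, Add(Mul(D, Pow(2, -1)), Mul(-165, Pow(103, -1))))) = Mul(451, Add(199, Add(Mul(Rational(125, 139), Pow(2, -1)), Mul(-165, Pow(103, -1))))) = Mul(451, Add(199, Add(Mul(Rational(125, 139), Rational(1, 2)), Mul(-165, Rational(1, 103))))) = Mul(451, Add(199, Add(Rational(125, 278), Rational(-165, 103)))) = Mul(451, Add(199, Rational(-32995, 28634))) = Mul(451, Rational(5665171, 28634)) = Rational(2554992121, 28634)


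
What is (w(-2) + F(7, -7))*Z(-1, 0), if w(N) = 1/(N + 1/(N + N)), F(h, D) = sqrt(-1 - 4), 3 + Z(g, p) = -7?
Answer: 40/9 - 10*I*sqrt(5) ≈ 4.4444 - 22.361*I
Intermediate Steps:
Z(g, p) = -10 (Z(g, p) = -3 - 7 = -10)
F(h, D) = I*sqrt(5) (F(h, D) = sqrt(-5) = I*sqrt(5))
w(N) = 1/(N + 1/(2*N))
(w(-2) + F(7, -7))*Z(-1, 0) = (2*(-2)/(1 + 2*(-2)**2) + I*sqrt(5))*(-10) = (2*(-2)/(1 + 2*4) + I*sqrt(5))*(-10) = (2*(-2)/(1 + 8) + I*sqrt(5))*(-10) = (2*(-2)/9 + I*sqrt(5))*(-10) = (2*(-2)*(1/9) + I*sqrt(5))*(-10) = (-4/9 + I*sqrt(5))*(-10) = 40/9 - 10*I*sqrt(5)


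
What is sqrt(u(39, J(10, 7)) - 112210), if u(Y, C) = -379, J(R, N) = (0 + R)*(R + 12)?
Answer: I*sqrt(112589) ≈ 335.54*I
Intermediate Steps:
J(R, N) = R*(12 + R)
sqrt(u(39, J(10, 7)) - 112210) = sqrt(-379 - 112210) = sqrt(-112589) = I*sqrt(112589)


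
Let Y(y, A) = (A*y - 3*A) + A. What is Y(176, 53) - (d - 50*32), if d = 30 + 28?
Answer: 10764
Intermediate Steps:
d = 58
Y(y, A) = -2*A + A*y (Y(y, A) = (-3*A + A*y) + A = -2*A + A*y)
Y(176, 53) - (d - 50*32) = 53*(-2 + 176) - (58 - 50*32) = 53*174 - (58 - 1600) = 9222 - 1*(-1542) = 9222 + 1542 = 10764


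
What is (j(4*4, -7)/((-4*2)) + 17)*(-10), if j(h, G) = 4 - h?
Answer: -185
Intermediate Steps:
(j(4*4, -7)/((-4*2)) + 17)*(-10) = ((4 - 4*4)/((-4*2)) + 17)*(-10) = ((4 - 1*16)/(-8) + 17)*(-10) = ((4 - 16)*(-⅛) + 17)*(-10) = (-12*(-⅛) + 17)*(-10) = (3/2 + 17)*(-10) = (37/2)*(-10) = -185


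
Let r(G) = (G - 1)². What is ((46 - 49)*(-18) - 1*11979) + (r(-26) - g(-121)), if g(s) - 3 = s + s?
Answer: -10957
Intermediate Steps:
r(G) = (-1 + G)²
g(s) = 3 + 2*s (g(s) = 3 + (s + s) = 3 + 2*s)
((46 - 49)*(-18) - 1*11979) + (r(-26) - g(-121)) = ((46 - 49)*(-18) - 1*11979) + ((-1 - 26)² - (3 + 2*(-121))) = (-3*(-18) - 11979) + ((-27)² - (3 - 242)) = (54 - 11979) + (729 - 1*(-239)) = -11925 + (729 + 239) = -11925 + 968 = -10957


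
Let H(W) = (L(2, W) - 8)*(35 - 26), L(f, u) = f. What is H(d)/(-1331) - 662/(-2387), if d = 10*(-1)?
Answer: 91820/288827 ≈ 0.31791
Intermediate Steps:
d = -10
H(W) = -54 (H(W) = (2 - 8)*(35 - 26) = -6*9 = -54)
H(d)/(-1331) - 662/(-2387) = -54/(-1331) - 662/(-2387) = -54*(-1/1331) - 662*(-1/2387) = 54/1331 + 662/2387 = 91820/288827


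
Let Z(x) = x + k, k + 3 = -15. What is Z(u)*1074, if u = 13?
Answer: -5370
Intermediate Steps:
k = -18 (k = -3 - 15 = -18)
Z(x) = -18 + x (Z(x) = x - 18 = -18 + x)
Z(u)*1074 = (-18 + 13)*1074 = -5*1074 = -5370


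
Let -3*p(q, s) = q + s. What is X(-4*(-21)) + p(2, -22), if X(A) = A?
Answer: 272/3 ≈ 90.667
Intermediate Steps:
p(q, s) = -q/3 - s/3 (p(q, s) = -(q + s)/3 = -q/3 - s/3)
X(-4*(-21)) + p(2, -22) = -4*(-21) + (-⅓*2 - ⅓*(-22)) = 84 + (-⅔ + 22/3) = 84 + 20/3 = 272/3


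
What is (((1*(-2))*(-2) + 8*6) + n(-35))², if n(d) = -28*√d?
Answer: -24736 - 2912*I*√35 ≈ -24736.0 - 17228.0*I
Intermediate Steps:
(((1*(-2))*(-2) + 8*6) + n(-35))² = (((1*(-2))*(-2) + 8*6) - 28*I*√35)² = ((-2*(-2) + 48) - 28*I*√35)² = ((4 + 48) - 28*I*√35)² = (52 - 28*I*√35)²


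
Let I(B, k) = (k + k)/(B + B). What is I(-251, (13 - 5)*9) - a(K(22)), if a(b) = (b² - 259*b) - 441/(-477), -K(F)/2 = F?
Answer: -177371711/13303 ≈ -13333.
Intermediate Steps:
K(F) = -2*F
I(B, k) = k/B (I(B, k) = (2*k)/((2*B)) = (2*k)*(1/(2*B)) = k/B)
a(b) = 49/53 + b² - 259*b (a(b) = (b² - 259*b) - 441*(-1/477) = (b² - 259*b) + 49/53 = 49/53 + b² - 259*b)
I(-251, (13 - 5)*9) - a(K(22)) = ((13 - 5)*9)/(-251) - (49/53 + (-2*22)² - (-518)*22) = (8*9)*(-1/251) - (49/53 + (-44)² - 259*(-44)) = 72*(-1/251) - (49/53 + 1936 + 11396) = -72/251 - 1*706645/53 = -72/251 - 706645/53 = -177371711/13303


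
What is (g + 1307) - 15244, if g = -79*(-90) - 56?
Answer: -6883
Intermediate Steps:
g = 7054 (g = 7110 - 56 = 7054)
(g + 1307) - 15244 = (7054 + 1307) - 15244 = 8361 - 15244 = -6883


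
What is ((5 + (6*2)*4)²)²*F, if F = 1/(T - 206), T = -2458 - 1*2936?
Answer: -7890481/5600 ≈ -1409.0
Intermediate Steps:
T = -5394 (T = -2458 - 2936 = -5394)
F = -1/5600 (F = 1/(-5394 - 206) = 1/(-5600) = -1/5600 ≈ -0.00017857)
((5 + (6*2)*4)²)²*F = ((5 + (6*2)*4)²)²*(-1/5600) = ((5 + 12*4)²)²*(-1/5600) = ((5 + 48)²)²*(-1/5600) = (53²)²*(-1/5600) = 2809²*(-1/5600) = 7890481*(-1/5600) = -7890481/5600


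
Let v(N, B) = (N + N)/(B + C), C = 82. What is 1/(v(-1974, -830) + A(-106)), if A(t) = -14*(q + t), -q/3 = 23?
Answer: 187/459137 ≈ 0.00040729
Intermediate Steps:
q = -69 (q = -3*23 = -69)
v(N, B) = 2*N/(82 + B) (v(N, B) = (N + N)/(B + 82) = (2*N)/(82 + B) = 2*N/(82 + B))
A(t) = 966 - 14*t (A(t) = -14*(-69 + t) = 966 - 14*t)
1/(v(-1974, -830) + A(-106)) = 1/(2*(-1974)/(82 - 830) + (966 - 14*(-106))) = 1/(2*(-1974)/(-748) + (966 + 1484)) = 1/(2*(-1974)*(-1/748) + 2450) = 1/(987/187 + 2450) = 1/(459137/187) = 187/459137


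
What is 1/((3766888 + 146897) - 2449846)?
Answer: 1/1463939 ≈ 6.8309e-7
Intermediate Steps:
1/((3766888 + 146897) - 2449846) = 1/(3913785 - 2449846) = 1/1463939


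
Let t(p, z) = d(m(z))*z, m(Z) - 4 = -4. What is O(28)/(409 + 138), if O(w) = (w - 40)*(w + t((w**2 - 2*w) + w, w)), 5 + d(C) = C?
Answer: 1344/547 ≈ 2.4570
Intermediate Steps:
m(Z) = 0 (m(Z) = 4 - 4 = 0)
d(C) = -5 + C
t(p, z) = -5*z (t(p, z) = (-5 + 0)*z = -5*z)
O(w) = -4*w*(-40 + w) (O(w) = (w - 40)*(w - 5*w) = (-40 + w)*(-4*w) = -4*w*(-40 + w))
O(28)/(409 + 138) = (4*28*(40 - 1*28))/(409 + 138) = (4*28*(40 - 28))/547 = (4*28*12)/547 = (1/547)*1344 = 1344/547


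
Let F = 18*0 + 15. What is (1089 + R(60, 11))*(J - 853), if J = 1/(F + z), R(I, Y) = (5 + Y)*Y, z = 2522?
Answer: -2737535900/2537 ≈ -1.0790e+6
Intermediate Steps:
F = 15 (F = 0 + 15 = 15)
R(I, Y) = Y*(5 + Y)
J = 1/2537 (J = 1/(15 + 2522) = 1/2537 ≈ 0.00039417)
(1089 + R(60, 11))*(J - 853) = (1089 + 11*(5 + 11))*(1/2537 - 853) = (1089 + 11*16)*(-2164060/2537) = (1089 + 176)*(-2164060/2537) = 1265*(-2164060/2537) = -2737535900/2537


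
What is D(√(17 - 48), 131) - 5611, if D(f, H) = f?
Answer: -5611 + I*√31 ≈ -5611.0 + 5.5678*I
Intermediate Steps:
D(√(17 - 48), 131) - 5611 = √(17 - 48) - 5611 = √(-31) - 5611 = I*√31 - 5611 = -5611 + I*√31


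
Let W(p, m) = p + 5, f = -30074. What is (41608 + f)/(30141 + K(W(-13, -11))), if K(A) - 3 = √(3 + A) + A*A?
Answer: 348419072/912523269 - 11534*I*√5/912523269 ≈ 0.38182 - 2.8263e-5*I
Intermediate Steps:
W(p, m) = 5 + p
K(A) = 3 + A² + √(3 + A) (K(A) = 3 + (√(3 + A) + A*A) = 3 + (√(3 + A) + A²) = 3 + (A² + √(3 + A)) = 3 + A² + √(3 + A))
(41608 + f)/(30141 + K(W(-13, -11))) = (41608 - 30074)/(30141 + (3 + (5 - 13)² + √(3 + (5 - 13)))) = 11534/(30141 + (3 + (-8)² + √(3 - 8))) = 11534/(30141 + (3 + 64 + √(-5))) = 11534/(30141 + (3 + 64 + I*√5)) = 11534/(30141 + (67 + I*√5)) = 11534/(30208 + I*√5)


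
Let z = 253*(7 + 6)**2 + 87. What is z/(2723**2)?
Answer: 42844/7414729 ≈ 0.0057782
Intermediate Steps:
z = 42844 (z = 253*13**2 + 87 = 253*169 + 87 = 42757 + 87 = 42844)
z/(2723**2) = 42844/(2723**2) = 42844/7414729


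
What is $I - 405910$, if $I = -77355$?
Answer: $-483265$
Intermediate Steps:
$I - 405910 = -77355 - 405910 = -483265$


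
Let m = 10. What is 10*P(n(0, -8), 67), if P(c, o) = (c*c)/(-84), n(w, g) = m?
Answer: -250/21 ≈ -11.905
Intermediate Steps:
n(w, g) = 10
P(c, o) = -c²/84 (P(c, o) = c²*(-1/84) = -c²/84)
10*P(n(0, -8), 67) = 10*(-1/84*10²) = 10*(-1/84*100) = 10*(-25/21) = -250/21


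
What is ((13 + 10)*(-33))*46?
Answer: -34914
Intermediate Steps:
((13 + 10)*(-33))*46 = (23*(-33))*46 = -759*46 = -34914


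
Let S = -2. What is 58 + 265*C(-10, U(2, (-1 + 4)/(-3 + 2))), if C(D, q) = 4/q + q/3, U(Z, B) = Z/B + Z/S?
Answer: -6527/9 ≈ -725.22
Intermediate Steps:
U(Z, B) = -Z/2 + Z/B (U(Z, B) = Z/B + Z/(-2) = Z/B + Z*(-½) = Z/B - Z/2 = -Z/2 + Z/B)
C(D, q) = 4/q + q/3 (C(D, q) = 4/q + q*(⅓) = 4/q + q/3)
58 + 265*C(-10, U(2, (-1 + 4)/(-3 + 2))) = 58 + 265*(4/(-½*2 + 2/(((-1 + 4)/(-3 + 2)))) + (-½*2 + 2/(((-1 + 4)/(-3 + 2))))/3) = 58 + 265*(4/(-1 + 2/((3/(-1)))) + (-1 + 2/((3/(-1))))/3) = 58 + 265*(4/(-1 + 2/((3*(-1)))) + (-1 + 2/((3*(-1))))/3) = 58 + 265*(4/(-1 + 2/(-3)) + (-1 + 2/(-3))/3) = 58 + 265*(4/(-1 + 2*(-⅓)) + (-1 + 2*(-⅓))/3) = 58 + 265*(4/(-1 - ⅔) + (-1 - ⅔)/3) = 58 + 265*(4/(-5/3) + (⅓)*(-5/3)) = 58 + 265*(4*(-⅗) - 5/9) = 58 + 265*(-12/5 - 5/9) = 58 + 265*(-133/45) = 58 - 7049/9 = -6527/9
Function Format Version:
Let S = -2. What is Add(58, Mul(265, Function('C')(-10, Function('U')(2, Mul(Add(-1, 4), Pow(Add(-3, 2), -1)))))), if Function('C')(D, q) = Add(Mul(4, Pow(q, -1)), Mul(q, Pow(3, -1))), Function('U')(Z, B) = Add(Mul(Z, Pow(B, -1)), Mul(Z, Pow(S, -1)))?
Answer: Rational(-6527, 9) ≈ -725.22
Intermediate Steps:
Function('U')(Z, B) = Add(Mul(Rational(-1, 2), Z), Mul(Z, Pow(B, -1))) (Function('U')(Z, B) = Add(Mul(Z, Pow(B, -1)), Mul(Z, Pow(-2, -1))) = Add(Mul(Z, Pow(B, -1)), Mul(Z, Rational(-1, 2))) = Add(Mul(Z, Pow(B, -1)), Mul(Rational(-1, 2), Z)) = Add(Mul(Rational(-1, 2), Z), Mul(Z, Pow(B, -1))))
Function('C')(D, q) = Add(Mul(4, Pow(q, -1)), Mul(Rational(1, 3), q)) (Function('C')(D, q) = Add(Mul(4, Pow(q, -1)), Mul(q, Rational(1, 3))) = Add(Mul(4, Pow(q, -1)), Mul(Rational(1, 3), q)))
Add(58, Mul(265, Function('C')(-10, Function('U')(2, Mul(Add(-1, 4), Pow(Add(-3, 2), -1)))))) = Add(58, Mul(265, Add(Mul(4, Pow(Add(Mul(Rational(-1, 2), 2), Mul(2, Pow(Mul(Add(-1, 4), Pow(Add(-3, 2), -1)), -1))), -1)), Mul(Rational(1, 3), Add(Mul(Rational(-1, 2), 2), Mul(2, Pow(Mul(Add(-1, 4), Pow(Add(-3, 2), -1)), -1))))))) = Add(58, Mul(265, Add(Mul(4, Pow(Add(-1, Mul(2, Pow(Mul(3, Pow(-1, -1)), -1))), -1)), Mul(Rational(1, 3), Add(-1, Mul(2, Pow(Mul(3, Pow(-1, -1)), -1))))))) = Add(58, Mul(265, Add(Mul(4, Pow(Add(-1, Mul(2, Pow(Mul(3, -1), -1))), -1)), Mul(Rational(1, 3), Add(-1, Mul(2, Pow(Mul(3, -1), -1))))))) = Add(58, Mul(265, Add(Mul(4, Pow(Add(-1, Mul(2, Pow(-3, -1))), -1)), Mul(Rational(1, 3), Add(-1, Mul(2, Pow(-3, -1))))))) = Add(58, Mul(265, Add(Mul(4, Pow(Add(-1, Mul(2, Rational(-1, 3))), -1)), Mul(Rational(1, 3), Add(-1, Mul(2, Rational(-1, 3))))))) = Add(58, Mul(265, Add(Mul(4, Pow(Add(-1, Rational(-2, 3)), -1)), Mul(Rational(1, 3), Add(-1, Rational(-2, 3)))))) = Add(58, Mul(265, Add(Mul(4, Pow(Rational(-5, 3), -1)), Mul(Rational(1, 3), Rational(-5, 3))))) = Add(58, Mul(265, Add(Mul(4, Rational(-3, 5)), Rational(-5, 9)))) = Add(58, Mul(265, Add(Rational(-12, 5), Rational(-5, 9)))) = Add(58, Mul(265, Rational(-133, 45))) = Add(58, Rational(-7049, 9)) = Rational(-6527, 9)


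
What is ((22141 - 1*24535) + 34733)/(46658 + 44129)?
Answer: 32339/90787 ≈ 0.35621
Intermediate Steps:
((22141 - 1*24535) + 34733)/(46658 + 44129) = ((22141 - 24535) + 34733)/90787 = (-2394 + 34733)*(1/90787) = 32339*(1/90787) = 32339/90787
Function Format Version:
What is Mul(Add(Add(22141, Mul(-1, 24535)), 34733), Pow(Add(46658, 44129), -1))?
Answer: Rational(32339, 90787) ≈ 0.35621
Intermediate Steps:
Mul(Add(Add(22141, Mul(-1, 24535)), 34733), Pow(Add(46658, 44129), -1)) = Mul(Add(Add(22141, -24535), 34733), Pow(90787, -1)) = Mul(Add(-2394, 34733), Rational(1, 90787)) = Mul(32339, Rational(1, 90787)) = Rational(32339, 90787)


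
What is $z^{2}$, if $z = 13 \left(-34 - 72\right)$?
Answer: $1898884$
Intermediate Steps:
$z = -1378$ ($z = 13 \left(-34 - 72\right) = 13 \left(-106\right) = -1378$)
$z^{2} = \left(-1378\right)^{2} = 1898884$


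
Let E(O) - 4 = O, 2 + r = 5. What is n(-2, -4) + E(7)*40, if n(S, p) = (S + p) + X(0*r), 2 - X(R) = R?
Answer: 436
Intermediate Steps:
r = 3 (r = -2 + 5 = 3)
X(R) = 2 - R
n(S, p) = 2 + S + p (n(S, p) = (S + p) + (2 - 0*3) = (S + p) + (2 - 1*0) = (S + p) + (2 + 0) = (S + p) + 2 = 2 + S + p)
E(O) = 4 + O
n(-2, -4) + E(7)*40 = (2 - 2 - 4) + (4 + 7)*40 = -4 + 11*40 = -4 + 440 = 436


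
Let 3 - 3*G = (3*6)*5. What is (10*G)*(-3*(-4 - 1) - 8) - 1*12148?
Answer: -14178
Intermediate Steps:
G = -29 (G = 1 - 3*6*5/3 = 1 - 6*5 = 1 - ⅓*90 = 1 - 30 = -29)
(10*G)*(-3*(-4 - 1) - 8) - 1*12148 = (10*(-29))*(-3*(-4 - 1) - 8) - 1*12148 = -290*(-3*(-5) - 8) - 12148 = -290*(15 - 8) - 12148 = -290*7 - 12148 = -2030 - 12148 = -14178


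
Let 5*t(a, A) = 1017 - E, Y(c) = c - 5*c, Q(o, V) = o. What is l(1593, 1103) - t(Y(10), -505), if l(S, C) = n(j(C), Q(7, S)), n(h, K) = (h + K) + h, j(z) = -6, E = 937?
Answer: -21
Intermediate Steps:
n(h, K) = K + 2*h (n(h, K) = (K + h) + h = K + 2*h)
l(S, C) = -5 (l(S, C) = 7 + 2*(-6) = 7 - 12 = -5)
Y(c) = -4*c
t(a, A) = 16 (t(a, A) = (1017 - 1*937)/5 = (1017 - 937)/5 = (1/5)*80 = 16)
l(1593, 1103) - t(Y(10), -505) = -5 - 1*16 = -5 - 16 = -21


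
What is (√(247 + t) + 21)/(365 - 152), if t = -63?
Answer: 7/71 + 2*√46/213 ≈ 0.16228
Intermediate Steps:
(√(247 + t) + 21)/(365 - 152) = (√(247 - 63) + 21)/(365 - 152) = (√184 + 21)/213 = (2*√46 + 21)*(1/213) = (21 + 2*√46)*(1/213) = 7/71 + 2*√46/213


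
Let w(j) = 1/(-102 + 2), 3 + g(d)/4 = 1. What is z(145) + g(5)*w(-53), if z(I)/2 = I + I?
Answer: 14502/25 ≈ 580.08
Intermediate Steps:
g(d) = -8 (g(d) = -12 + 4*1 = -12 + 4 = -8)
z(I) = 4*I (z(I) = 2*(I + I) = 2*(2*I) = 4*I)
w(j) = -1/100 (w(j) = 1/(-100) = -1/100)
z(145) + g(5)*w(-53) = 4*145 - 8*(-1/100) = 580 + 2/25 = 14502/25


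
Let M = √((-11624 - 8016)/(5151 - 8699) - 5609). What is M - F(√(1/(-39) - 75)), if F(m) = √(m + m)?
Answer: I*√4408632151/887 - 78^(¾)*1463^(¼)*√I/39 ≈ -2.9431 + 71.913*I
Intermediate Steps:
M = I*√4408632151/887 (M = √(-19640/(-3548) - 5609) = √(-19640*(-1/3548) - 5609) = √(4910/887 - 5609) = √(-4970273/887) = I*√4408632151/887 ≈ 74.856*I)
F(m) = √2*√m (F(m) = √(2*m) = √2*√m)
M - F(√(1/(-39) - 75)) = I*√4408632151/887 - √2*√(√(1/(-39) - 75)) = I*√4408632151/887 - √2*√(√(-1/39 - 75)) = I*√4408632151/887 - √2*√(√(-2926/39)) = I*√4408632151/887 - √2*√(I*√114114/39) = I*√4408632151/887 - √2*39^(¾)*2926^(¼)*√I/39 = I*√4408632151/887 - 78^(¾)*1463^(¼)*√I/39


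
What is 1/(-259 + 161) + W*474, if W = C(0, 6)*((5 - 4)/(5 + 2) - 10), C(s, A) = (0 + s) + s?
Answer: -1/98 ≈ -0.010204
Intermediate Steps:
C(s, A) = 2*s (C(s, A) = s + s = 2*s)
W = 0 (W = (2*0)*((5 - 4)/(5 + 2) - 10) = 0*(1/7 - 10) = 0*(1*(⅐) - 10) = 0*(⅐ - 10) = 0*(-69/7) = 0)
1/(-259 + 161) + W*474 = 1/(-259 + 161) + 0*474 = 1/(-98) + 0 = -1/98 + 0 = -1/98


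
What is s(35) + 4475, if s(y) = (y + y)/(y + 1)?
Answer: 80585/18 ≈ 4476.9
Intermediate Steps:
s(y) = 2*y/(1 + y) (s(y) = (2*y)/(1 + y) = 2*y/(1 + y))
s(35) + 4475 = 2*35/(1 + 35) + 4475 = 2*35/36 + 4475 = 2*35*(1/36) + 4475 = 35/18 + 4475 = 80585/18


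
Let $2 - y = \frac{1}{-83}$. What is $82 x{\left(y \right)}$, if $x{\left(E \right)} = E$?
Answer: $\frac{13694}{83} \approx 164.99$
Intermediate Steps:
$y = \frac{167}{83}$ ($y = 2 - \frac{1}{-83} = 2 - - \frac{1}{83} = 2 + \frac{1}{83} = \frac{167}{83} \approx 2.012$)
$82 x{\left(y \right)} = 82 \cdot \frac{167}{83} = \frac{13694}{83}$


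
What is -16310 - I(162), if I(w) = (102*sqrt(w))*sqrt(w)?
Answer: -32834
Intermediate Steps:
I(w) = 102*w
-16310 - I(162) = -16310 - 102*162 = -16310 - 1*16524 = -16310 - 16524 = -32834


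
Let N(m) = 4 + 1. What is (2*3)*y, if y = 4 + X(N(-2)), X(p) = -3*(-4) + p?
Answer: 126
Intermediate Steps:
N(m) = 5
X(p) = 12 + p
y = 21 (y = 4 + (12 + 5) = 4 + 17 = 21)
(2*3)*y = (2*3)*21 = 6*21 = 126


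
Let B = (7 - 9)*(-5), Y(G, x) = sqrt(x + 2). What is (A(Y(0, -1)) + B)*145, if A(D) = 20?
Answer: 4350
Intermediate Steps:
Y(G, x) = sqrt(2 + x)
B = 10 (B = -2*(-5) = 10)
(A(Y(0, -1)) + B)*145 = (20 + 10)*145 = 30*145 = 4350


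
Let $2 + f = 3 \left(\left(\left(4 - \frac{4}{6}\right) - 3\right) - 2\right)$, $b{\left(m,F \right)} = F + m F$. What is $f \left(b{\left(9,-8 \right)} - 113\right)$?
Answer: $1351$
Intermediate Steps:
$b{\left(m,F \right)} = F + F m$
$f = -7$ ($f = -2 + 3 \left(\left(\left(4 - \frac{4}{6}\right) - 3\right) - 2\right) = -2 + 3 \left(\left(\left(4 - \frac{2}{3}\right) - 3\right) - 2\right) = -2 + 3 \left(\left(\frac{10}{3} - 3\right) - 2\right) = -2 + 3 \left(\frac{1}{3} - 2\right) = -2 + 3 \left(- \frac{5}{3}\right) = -2 - 5 = -7$)
$f \left(b{\left(9,-8 \right)} - 113\right) = - 7 \left(- 8 \left(1 + 9\right) - 113\right) = - 7 \left(\left(-8\right) 10 - 113\right) = - 7 \left(-80 - 113\right) = \left(-7\right) \left(-193\right) = 1351$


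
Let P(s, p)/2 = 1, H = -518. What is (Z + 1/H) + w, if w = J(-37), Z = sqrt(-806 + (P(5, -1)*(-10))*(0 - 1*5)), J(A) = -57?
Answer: -29527/518 + I*sqrt(706) ≈ -57.002 + 26.571*I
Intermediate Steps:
P(s, p) = 2 (P(s, p) = 2*1 = 2)
Z = I*sqrt(706) (Z = sqrt(-806 + (2*(-10))*(0 - 1*5)) = sqrt(-806 - 20*(0 - 5)) = sqrt(-806 - 20*(-5)) = sqrt(-806 + 100) = sqrt(-706) = I*sqrt(706) ≈ 26.571*I)
w = -57
(Z + 1/H) + w = (I*sqrt(706) + 1/(-518)) - 57 = (I*sqrt(706) - 1/518) - 57 = (-1/518 + I*sqrt(706)) - 57 = -29527/518 + I*sqrt(706)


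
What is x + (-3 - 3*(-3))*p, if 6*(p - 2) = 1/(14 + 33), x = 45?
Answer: 2680/47 ≈ 57.021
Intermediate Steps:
p = 565/282 (p = 2 + 1/(6*(14 + 33)) = 2 + (⅙)/47 = 2 + (⅙)*(1/47) = 2 + 1/282 = 565/282 ≈ 2.0035)
x + (-3 - 3*(-3))*p = 45 + (-3 - 3*(-3))*(565/282) = 45 + (-3 + 9)*(565/282) = 45 + 6*(565/282) = 45 + 565/47 = 2680/47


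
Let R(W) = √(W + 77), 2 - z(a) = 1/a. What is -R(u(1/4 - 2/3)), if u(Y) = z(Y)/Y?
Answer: -√1661/5 ≈ -8.1511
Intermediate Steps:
z(a) = 2 - 1/a
u(Y) = (2 - 1/Y)/Y
R(W) = √(77 + W)
-R(u(1/4 - 2/3)) = -√(77 + (-1 + 2*(1/4 - 2/3))/(1/4 - 2/3)²) = -√(77 + (-1 + 2*(1*(¼) - 2*⅓))/(1*(¼) - 2*⅓)²) = -√(77 + (-1 + 2*(¼ - ⅔))/(¼ - ⅔)²) = -√(77 + (-1 + 2*(-5/12))/(-5/12)²) = -√(77 + 144*(-1 - ⅚)/25) = -√(77 + (144/25)*(-11/6)) = -√(77 - 264/25) = -√(1661/25) = -√1661/5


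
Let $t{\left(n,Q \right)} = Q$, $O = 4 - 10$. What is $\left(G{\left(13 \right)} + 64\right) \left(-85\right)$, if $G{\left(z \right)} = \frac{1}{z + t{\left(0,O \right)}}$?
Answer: $- \frac{38165}{7} \approx -5452.1$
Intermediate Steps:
$O = -6$ ($O = 4 - 10 = -6$)
$G{\left(z \right)} = \frac{1}{-6 + z}$ ($G{\left(z \right)} = \frac{1}{z - 6} = \frac{1}{-6 + z}$)
$\left(G{\left(13 \right)} + 64\right) \left(-85\right) = \left(\frac{1}{-6 + 13} + 64\right) \left(-85\right) = \left(\frac{1}{7} + 64\right) \left(-85\right) = \frac{449}{7} \left(-85\right) = - \frac{38165}{7}$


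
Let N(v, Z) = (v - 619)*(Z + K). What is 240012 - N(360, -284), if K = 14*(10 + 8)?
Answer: 231724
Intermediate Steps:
K = 252 (K = 14*18 = 252)
N(v, Z) = (-619 + v)*(252 + Z) (N(v, Z) = (v - 619)*(Z + 252) = (-619 + v)*(252 + Z))
240012 - N(360, -284) = 240012 - (-155988 - 619*(-284) + 252*360 - 284*360) = 240012 - (-155988 + 175796 + 90720 - 102240) = 240012 - 1*8288 = 240012 - 8288 = 231724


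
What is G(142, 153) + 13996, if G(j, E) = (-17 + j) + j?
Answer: 14263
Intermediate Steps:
G(j, E) = -17 + 2*j
G(142, 153) + 13996 = (-17 + 2*142) + 13996 = (-17 + 284) + 13996 = 267 + 13996 = 14263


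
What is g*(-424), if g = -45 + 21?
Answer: 10176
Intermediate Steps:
g = -24
g*(-424) = -24*(-424) = 10176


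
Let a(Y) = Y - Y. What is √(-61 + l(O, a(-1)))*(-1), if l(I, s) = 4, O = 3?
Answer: -I*√57 ≈ -7.5498*I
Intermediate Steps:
a(Y) = 0 (a(Y) = Y - Y = 0)
√(-61 + l(O, a(-1)))*(-1) = √(-61 + 4)*(-1) = √(-57)*(-1) = (I*√57)*(-1) = -I*√57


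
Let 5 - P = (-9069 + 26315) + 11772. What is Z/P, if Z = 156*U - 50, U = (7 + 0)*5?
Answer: -5410/29013 ≈ -0.18647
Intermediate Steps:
P = -29013 (P = 5 - ((-9069 + 26315) + 11772) = 5 - (17246 + 11772) = 5 - 1*29018 = 5 - 29018 = -29013)
U = 35 (U = 7*5 = 35)
Z = 5410 (Z = 156*35 - 50 = 5460 - 50 = 5410)
Z/P = 5410/(-29013) = 5410*(-1/29013) = -5410/29013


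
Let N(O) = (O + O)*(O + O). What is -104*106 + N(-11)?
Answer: -10540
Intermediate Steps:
N(O) = 4*O² (N(O) = (2*O)*(2*O) = 4*O²)
-104*106 + N(-11) = -104*106 + 4*(-11)² = -11024 + 4*121 = -11024 + 484 = -10540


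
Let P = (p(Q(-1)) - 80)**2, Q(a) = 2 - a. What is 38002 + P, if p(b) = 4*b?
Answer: 42626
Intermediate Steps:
P = 4624 (P = (4*(2 - 1*(-1)) - 80)**2 = (4*(2 + 1) - 80)**2 = (4*3 - 80)**2 = (12 - 80)**2 = (-68)**2 = 4624)
38002 + P = 38002 + 4624 = 42626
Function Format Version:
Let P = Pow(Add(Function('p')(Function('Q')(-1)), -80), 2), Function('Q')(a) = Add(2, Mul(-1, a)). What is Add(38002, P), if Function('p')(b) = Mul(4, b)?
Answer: 42626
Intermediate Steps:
P = 4624 (P = Pow(Add(Mul(4, Add(2, Mul(-1, -1))), -80), 2) = Pow(Add(Mul(4, Add(2, 1)), -80), 2) = Pow(Add(Mul(4, 3), -80), 2) = Pow(Add(12, -80), 2) = Pow(-68, 2) = 4624)
Add(38002, P) = Add(38002, 4624) = 42626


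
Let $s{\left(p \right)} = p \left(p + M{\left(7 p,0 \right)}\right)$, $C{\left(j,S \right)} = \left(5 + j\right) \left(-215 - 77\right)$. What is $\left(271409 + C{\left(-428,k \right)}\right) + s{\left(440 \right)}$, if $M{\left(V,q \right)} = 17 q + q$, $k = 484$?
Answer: $588525$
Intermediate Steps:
$C{\left(j,S \right)} = -1460 - 292 j$ ($C{\left(j,S \right)} = \left(5 + j\right) \left(-292\right) = -1460 - 292 j$)
$M{\left(V,q \right)} = 18 q$
$s{\left(p \right)} = p^{2}$ ($s{\left(p \right)} = p \left(p + 18 \cdot 0\right) = p \left(p + 0\right) = p p = p^{2}$)
$\left(271409 + C{\left(-428,k \right)}\right) + s{\left(440 \right)} = \left(271409 - -123516\right) + 440^{2} = \left(271409 + \left(-1460 + 124976\right)\right) + 193600 = \left(271409 + 123516\right) + 193600 = 394925 + 193600 = 588525$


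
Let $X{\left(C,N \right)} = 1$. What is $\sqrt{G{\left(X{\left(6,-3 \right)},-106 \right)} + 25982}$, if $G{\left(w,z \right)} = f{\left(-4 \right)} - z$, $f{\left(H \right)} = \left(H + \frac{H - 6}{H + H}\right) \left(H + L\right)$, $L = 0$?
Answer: $\sqrt{26099} \approx 161.55$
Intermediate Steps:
$f{\left(H \right)} = H \left(H + \frac{-6 + H}{2 H}\right)$ ($f{\left(H \right)} = \left(H + \frac{H - 6}{H + H}\right) \left(H + 0\right) = \left(H + \frac{-6 + H}{2 H}\right) H = H \left(H + \frac{-6 + H}{2 H}\right)$)
$G{\left(w,z \right)} = 11 - z$ ($G{\left(w,z \right)} = \left(-3 + \left(-4\right)^{2} + \frac{1}{2} \left(-4\right)\right) - z = \left(-3 + 16 - 2\right) - z = 11 - z$)
$\sqrt{G{\left(X{\left(6,-3 \right)},-106 \right)} + 25982} = \sqrt{\left(11 - -106\right) + 25982} = \sqrt{\left(11 + 106\right) + 25982} = \sqrt{117 + 25982} = \sqrt{26099}$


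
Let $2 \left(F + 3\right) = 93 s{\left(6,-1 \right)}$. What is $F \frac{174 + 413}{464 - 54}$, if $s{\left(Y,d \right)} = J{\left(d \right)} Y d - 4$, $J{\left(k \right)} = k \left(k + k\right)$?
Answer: $- \frac{438489}{410} \approx -1069.5$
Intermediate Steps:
$J{\left(k \right)} = 2 k^{2}$ ($J{\left(k \right)} = k 2 k = 2 k^{2}$)
$s{\left(Y,d \right)} = -4 + 2 Y d^{3}$ ($s{\left(Y,d \right)} = 2 d^{2} Y d - 4 = 2 Y d^{2} d - 4 = 2 Y d^{3} - 4 = -4 + 2 Y d^{3}$)
$F = -747$ ($F = -3 + \frac{93 \left(-4 + 2 \cdot 6 \left(-1\right)^{3}\right)}{2} = -3 + \frac{93 \left(-4 + 2 \cdot 6 \left(-1\right)\right)}{2} = -3 + \frac{93 \left(-4 - 12\right)}{2} = -3 + \frac{93 \left(-16\right)}{2} = -3 + \frac{1}{2} \left(-1488\right) = -3 - 744 = -747$)
$F \frac{174 + 413}{464 - 54} = - 747 \frac{174 + 413}{464 - 54} = - 747 \cdot \frac{587}{410} = - 747 \cdot 587 \cdot \frac{1}{410} = \left(-747\right) \frac{587}{410} = - \frac{438489}{410}$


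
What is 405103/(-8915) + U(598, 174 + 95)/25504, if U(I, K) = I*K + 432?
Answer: -4446905451/113684080 ≈ -39.116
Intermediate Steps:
U(I, K) = 432 + I*K
405103/(-8915) + U(598, 174 + 95)/25504 = 405103/(-8915) + (432 + 598*(174 + 95))/25504 = 405103*(-1/8915) + (432 + 598*269)*(1/25504) = -405103/8915 + (432 + 160862)*(1/25504) = -405103/8915 + 161294*(1/25504) = -405103/8915 + 80647/12752 = -4446905451/113684080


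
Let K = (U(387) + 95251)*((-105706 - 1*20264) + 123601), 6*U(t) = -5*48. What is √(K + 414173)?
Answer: I*√225140686 ≈ 15005.0*I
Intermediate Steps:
U(t) = -40 (U(t) = (-5*48)/6 = (⅙)*(-240) = -40)
K = -225554859 (K = (-40 + 95251)*((-105706 - 1*20264) + 123601) = 95211*((-105706 - 20264) + 123601) = 95211*(-125970 + 123601) = 95211*(-2369) = -225554859)
√(K + 414173) = √(-225554859 + 414173) = √(-225140686) = I*√225140686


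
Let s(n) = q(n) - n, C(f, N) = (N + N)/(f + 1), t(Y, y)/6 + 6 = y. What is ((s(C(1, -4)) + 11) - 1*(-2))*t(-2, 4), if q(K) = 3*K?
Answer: -60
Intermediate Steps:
t(Y, y) = -36 + 6*y
C(f, N) = 2*N/(1 + f) (C(f, N) = (2*N)/(1 + f) = 2*N/(1 + f))
s(n) = 2*n (s(n) = 3*n - n = 2*n)
((s(C(1, -4)) + 11) - 1*(-2))*t(-2, 4) = ((2*(2*(-4)/(1 + 1)) + 11) - 1*(-2))*(-36 + 6*4) = ((2*(2*(-4)/2) + 11) + 2)*(-36 + 24) = ((2*(2*(-4)*(½)) + 11) + 2)*(-12) = ((2*(-4) + 11) + 2)*(-12) = ((-8 + 11) + 2)*(-12) = (3 + 2)*(-12) = 5*(-12) = -60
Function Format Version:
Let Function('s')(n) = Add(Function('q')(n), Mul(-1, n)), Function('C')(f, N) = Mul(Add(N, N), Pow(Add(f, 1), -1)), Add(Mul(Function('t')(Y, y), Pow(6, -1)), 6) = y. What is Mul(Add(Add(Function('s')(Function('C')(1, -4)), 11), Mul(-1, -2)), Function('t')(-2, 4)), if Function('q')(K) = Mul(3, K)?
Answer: -60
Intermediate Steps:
Function('t')(Y, y) = Add(-36, Mul(6, y))
Function('C')(f, N) = Mul(2, N, Pow(Add(1, f), -1)) (Function('C')(f, N) = Mul(Mul(2, N), Pow(Add(1, f), -1)) = Mul(2, N, Pow(Add(1, f), -1)))
Function('s')(n) = Mul(2, n) (Function('s')(n) = Add(Mul(3, n), Mul(-1, n)) = Mul(2, n))
Mul(Add(Add(Function('s')(Function('C')(1, -4)), 11), Mul(-1, -2)), Function('t')(-2, 4)) = Mul(Add(Add(Mul(2, Mul(2, -4, Pow(Add(1, 1), -1))), 11), Mul(-1, -2)), Add(-36, Mul(6, 4))) = Mul(Add(Add(Mul(2, Mul(2, -4, Pow(2, -1))), 11), 2), Add(-36, 24)) = Mul(Add(Add(Mul(2, Mul(2, -4, Rational(1, 2))), 11), 2), -12) = Mul(Add(Add(Mul(2, -4), 11), 2), -12) = Mul(Add(Add(-8, 11), 2), -12) = Mul(Add(3, 2), -12) = Mul(5, -12) = -60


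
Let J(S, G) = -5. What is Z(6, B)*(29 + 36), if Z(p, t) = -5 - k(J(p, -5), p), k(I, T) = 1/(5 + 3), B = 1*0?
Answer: -2665/8 ≈ -333.13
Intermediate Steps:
B = 0
k(I, T) = ⅛ (k(I, T) = 1/8 = ⅛)
Z(p, t) = -41/8 (Z(p, t) = -5 - 1*⅛ = -5 - ⅛ = -41/8)
Z(6, B)*(29 + 36) = -41*(29 + 36)/8 = -41/8*65 = -2665/8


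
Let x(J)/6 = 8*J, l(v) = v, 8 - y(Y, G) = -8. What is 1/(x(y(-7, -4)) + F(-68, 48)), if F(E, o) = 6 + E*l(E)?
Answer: 1/5398 ≈ 0.00018525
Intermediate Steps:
y(Y, G) = 16 (y(Y, G) = 8 - 1*(-8) = 8 + 8 = 16)
x(J) = 48*J (x(J) = 6*(8*J) = 48*J)
F(E, o) = 6 + E² (F(E, o) = 6 + E*E = 6 + E²)
1/(x(y(-7, -4)) + F(-68, 48)) = 1/(48*16 + (6 + (-68)²)) = 1/(768 + (6 + 4624)) = 1/(768 + 4630) = 1/5398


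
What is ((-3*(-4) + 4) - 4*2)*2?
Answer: 16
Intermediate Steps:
((-3*(-4) + 4) - 4*2)*2 = ((12 + 4) - 8)*2 = (16 - 8)*2 = 8*2 = 16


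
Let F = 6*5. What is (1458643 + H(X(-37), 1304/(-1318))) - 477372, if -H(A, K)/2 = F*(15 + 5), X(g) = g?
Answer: 980071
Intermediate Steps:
F = 30
H(A, K) = -1200 (H(A, K) = -60*(15 + 5) = -60*20 = -2*600 = -1200)
(1458643 + H(X(-37), 1304/(-1318))) - 477372 = (1458643 - 1200) - 477372 = 1457443 - 477372 = 980071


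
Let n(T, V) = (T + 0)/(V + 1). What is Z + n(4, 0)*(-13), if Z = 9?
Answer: -43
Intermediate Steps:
n(T, V) = T/(1 + V)
Z + n(4, 0)*(-13) = 9 + (4/(1 + 0))*(-13) = 9 + (4/1)*(-13) = 9 + (4*1)*(-13) = 9 + 4*(-13) = 9 - 52 = -43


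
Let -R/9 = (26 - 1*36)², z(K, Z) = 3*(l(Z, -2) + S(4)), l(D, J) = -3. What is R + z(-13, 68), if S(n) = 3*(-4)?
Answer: -945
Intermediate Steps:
S(n) = -12
z(K, Z) = -45 (z(K, Z) = 3*(-3 - 12) = 3*(-15) = -45)
R = -900 (R = -9*(26 - 1*36)² = -9*(26 - 36)² = -9*(-10)² = -9*100 = -900)
R + z(-13, 68) = -900 - 45 = -945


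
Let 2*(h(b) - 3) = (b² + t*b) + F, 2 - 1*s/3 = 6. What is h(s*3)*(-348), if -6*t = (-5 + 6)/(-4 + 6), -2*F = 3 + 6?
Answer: -226287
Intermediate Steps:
s = -12 (s = 6 - 3*6 = 6 - 18 = -12)
F = -9/2 (F = -(3 + 6)/2 = -½*9 = -9/2 ≈ -4.5000)
t = -1/12 (t = -(-5 + 6)/(6*(-4 + 6)) = -1/(6*2) = -⅙*½ = -1/12 ≈ -0.083333)
h(b) = ¾ + b²/2 - b/24 (h(b) = 3 + ((b² - b/12) - 9/2)/2 = 3 + (-9/2 + b² - b/12)/2 = 3 + (-9/4 + b²/2 - b/24) = ¾ + b²/2 - b/24)
h(s*3)*(-348) = (¾ + (-12*3)²/2 - (-1)*3/2)*(-348) = (¾ + (½)*(-36)² - 1/24*(-36))*(-348) = (¾ + (½)*1296 + 3/2)*(-348) = (¾ + 648 + 3/2)*(-348) = (2601/4)*(-348) = -226287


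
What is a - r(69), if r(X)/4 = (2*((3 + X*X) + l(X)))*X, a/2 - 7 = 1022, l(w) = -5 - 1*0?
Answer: -2624910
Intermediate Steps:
l(w) = -5 (l(w) = -5 + 0 = -5)
a = 2058 (a = 14 + 2*1022 = 14 + 2044 = 2058)
r(X) = 4*X*(-4 + 2*X**2) (r(X) = 4*((2*((3 + X*X) - 5))*X) = 4*((2*((3 + X**2) - 5))*X) = 4*((2*(-2 + X**2))*X) = 4*((-4 + 2*X**2)*X) = 4*(X*(-4 + 2*X**2)) = 4*X*(-4 + 2*X**2))
a - r(69) = 2058 - 8*69*(-2 + 69**2) = 2058 - 8*69*(-2 + 4761) = 2058 - 8*69*4759 = 2058 - 1*2626968 = 2058 - 2626968 = -2624910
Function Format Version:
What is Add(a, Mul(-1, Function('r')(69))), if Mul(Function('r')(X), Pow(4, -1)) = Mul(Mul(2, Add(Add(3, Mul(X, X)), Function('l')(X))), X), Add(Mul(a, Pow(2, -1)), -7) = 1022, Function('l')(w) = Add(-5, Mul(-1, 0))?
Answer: -2624910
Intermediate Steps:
Function('l')(w) = -5 (Function('l')(w) = Add(-5, 0) = -5)
a = 2058 (a = Add(14, Mul(2, 1022)) = Add(14, 2044) = 2058)
Function('r')(X) = Mul(4, X, Add(-4, Mul(2, Pow(X, 2)))) (Function('r')(X) = Mul(4, Mul(Mul(2, Add(Add(3, Mul(X, X)), -5)), X)) = Mul(4, Mul(Mul(2, Add(Add(3, Pow(X, 2)), -5)), X)) = Mul(4, Mul(Mul(2, Add(-2, Pow(X, 2))), X)) = Mul(4, Mul(Add(-4, Mul(2, Pow(X, 2))), X)) = Mul(4, Mul(X, Add(-4, Mul(2, Pow(X, 2))))) = Mul(4, X, Add(-4, Mul(2, Pow(X, 2)))))
Add(a, Mul(-1, Function('r')(69))) = Add(2058, Mul(-1, Mul(8, 69, Add(-2, Pow(69, 2))))) = Add(2058, Mul(-1, Mul(8, 69, Add(-2, 4761)))) = Add(2058, Mul(-1, Mul(8, 69, 4759))) = Add(2058, Mul(-1, 2626968)) = Add(2058, -2626968) = -2624910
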